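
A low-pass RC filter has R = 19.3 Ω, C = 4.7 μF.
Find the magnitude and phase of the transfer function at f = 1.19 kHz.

Step 1 — Angular frequency: ω = 2π·1190 = 7477 rad/s.
Step 2 — Transfer function: H(jω) = 1/(1 + jωRC).
Step 3 — Denominator: 1 + jωRC = 1 + j·7477·19.3·4.7e-06 = 1 + j0.6782.
Step 4 — H = 0.6849 - j0.4645.
Step 5 — Magnitude: |H| = 0.8276 (-1.6 dB); phase: φ = -34.1°.

|H| = 0.8276 (-1.6 dB), φ = -34.1°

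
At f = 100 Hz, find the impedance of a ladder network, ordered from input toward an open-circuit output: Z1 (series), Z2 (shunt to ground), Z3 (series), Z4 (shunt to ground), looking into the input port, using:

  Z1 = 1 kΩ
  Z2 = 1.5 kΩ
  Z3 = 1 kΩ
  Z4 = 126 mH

Step 1 — Angular frequency: ω = 2π·f = 2π·100 = 628.3 rad/s.
Step 2 — Component impedances:
  Z1: Z = R = 1000 Ω
  Z2: Z = R = 1500 Ω
  Z3: Z = R = 1000 Ω
  Z4: Z = jωL = j·628.3·0.126 = 0 + j79.17 Ω
Step 3 — Ladder network (open output): work backward from the far end, alternating series and parallel combinations. Z_in = 1601 + j28.47 Ω = 1601∠1.0° Ω.

Z = 1601 + j28.47 Ω = 1601∠1.0° Ω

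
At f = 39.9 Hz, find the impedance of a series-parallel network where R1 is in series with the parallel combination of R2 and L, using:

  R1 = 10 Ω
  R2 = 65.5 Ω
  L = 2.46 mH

Step 1 — Angular frequency: ω = 2π·f = 2π·39.9 = 250.7 rad/s.
Step 2 — Component impedances:
  R1: Z = R = 10 Ω
  R2: Z = R = 65.5 Ω
  L: Z = jωL = j·250.7·0.00246 = 0 + j0.6167 Ω
Step 3 — Parallel branch: R2 || L = 1/(1/R2 + 1/L) = 0.005806 + j0.6167 Ω.
Step 4 — Series with R1: Z_total = R1 + (R2 || L) = 10.01 + j0.6167 Ω = 10.02∠3.5° Ω.

Z = 10.01 + j0.6167 Ω = 10.02∠3.5° Ω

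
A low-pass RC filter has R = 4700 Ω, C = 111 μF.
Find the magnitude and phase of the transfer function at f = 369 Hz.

Step 1 — Angular frequency: ω = 2π·369 = 2318 rad/s.
Step 2 — Transfer function: H(jω) = 1/(1 + jωRC).
Step 3 — Denominator: 1 + jωRC = 1 + j·2318·4700·0.000111 = 1 + j1210.
Step 4 — H = 6.835e-07 - j0.0008267.
Step 5 — Magnitude: |H| = 0.0008267 (-61.7 dB); phase: φ = -90.0°.

|H| = 0.0008267 (-61.7 dB), φ = -90.0°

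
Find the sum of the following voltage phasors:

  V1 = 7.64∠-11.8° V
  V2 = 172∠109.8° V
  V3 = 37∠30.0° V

Step 1 — Convert each phasor to rectangular form:
  V1 = 7.64·(cos(-11.8°) + j·sin(-11.8°)) = 7.479 - j1.562 V
  V2 = 172·(cos(109.8°) + j·sin(109.8°)) = -58.26 + j161.8 V
  V3 = 37·(cos(30.0°) + j·sin(30.0°)) = 32.04 + j18.5 V
Step 2 — Sum components: V_total = -18.74 + j178.8 V.
Step 3 — Convert to polar: |V_total| = 179.7 V, ∠V_total = 96.0°.

V_total = 179.7∠96.0° V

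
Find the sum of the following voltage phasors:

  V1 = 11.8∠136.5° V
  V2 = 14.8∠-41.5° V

Step 1 — Convert each phasor to rectangular form:
  V1 = 11.8·(cos(136.5°) + j·sin(136.5°)) = -8.559 + j8.123 V
  V2 = 14.8·(cos(-41.5°) + j·sin(-41.5°)) = 11.08 - j9.807 V
Step 2 — Sum components: V_total = 2.525 - j1.684 V.
Step 3 — Convert to polar: |V_total| = 3.035 V, ∠V_total = -33.7°.

V_total = 3.035∠-33.7° V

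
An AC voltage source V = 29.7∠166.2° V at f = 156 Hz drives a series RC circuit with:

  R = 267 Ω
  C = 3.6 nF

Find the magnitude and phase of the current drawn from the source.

Step 1 — Angular frequency: ω = 2π·f = 2π·156 = 980.2 rad/s.
Step 2 — Component impedances:
  R: Z = R = 267 Ω
  C: Z = 1/(jωC) = -j/(ω·C) = 0 - j2.834e+05 Ω
Step 3 — Series combination: Z_total = R + C = 267 - j2.834e+05 Ω = 2.834e+05∠-89.9° Ω.
Step 4 — Source phasor: V = 29.7∠166.2° V = -28.84 + j7.084 V.
Step 5 — Ohm's law: I = V / Z_total = (-28.84 + j7.084) / (267 - j2.834e+05) = -2.509e-05 - j0.0001018 A.
Step 6 — Convert to polar: |I| = 0.0001048 A, ∠I = -103.9°.

I = 0.0001048∠-103.9° A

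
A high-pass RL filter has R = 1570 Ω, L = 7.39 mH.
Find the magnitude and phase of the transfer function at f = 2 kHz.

Step 1 — Angular frequency: ω = 2π·2000 = 1.257e+04 rad/s.
Step 2 — Transfer function: H(jω) = jωL/(R + jωL).
Step 3 — Numerator jωL = j·92.87; denominator R + jωL = 1570 + j92.87.
Step 4 — H = 0.003487 + j0.05894.
Step 5 — Magnitude: |H| = 0.05905 (-24.6 dB); phase: φ = 86.6°.

|H| = 0.05905 (-24.6 dB), φ = 86.6°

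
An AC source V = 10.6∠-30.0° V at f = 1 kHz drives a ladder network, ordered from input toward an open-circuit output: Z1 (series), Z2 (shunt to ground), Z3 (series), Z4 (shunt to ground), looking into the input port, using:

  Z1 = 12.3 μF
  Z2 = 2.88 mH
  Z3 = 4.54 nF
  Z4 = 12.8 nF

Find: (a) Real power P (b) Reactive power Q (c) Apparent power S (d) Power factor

Step 1 — Angular frequency: ω = 2π·f = 2π·1000 = 6283 rad/s.
Step 2 — Component impedances:
  Z1: Z = 1/(jωC) = -j/(ω·C) = 0 - j12.94 Ω
  Z2: Z = jωL = j·6283·0.00288 = 0 + j18.1 Ω
  Z3: Z = 1/(jωC) = -j/(ω·C) = 0 - j3.506e+04 Ω
  Z4: Z = 1/(jωC) = -j/(ω·C) = 0 - j1.243e+04 Ω
Step 3 — Ladder network (open output): work backward from the far end, alternating series and parallel combinations. Z_in = 0 + j5.163 Ω = 5.163∠90.0° Ω.
Step 4 — Source phasor: V = 10.6∠-30.0° V = 9.18 - j5.3 V.
Step 5 — Current: I = V / Z = -1.027 - j1.778 A = 2.053∠-120.0° A.
Step 6 — Complex power: S = V·I* = 0 + j21.76 VA.
Step 7 — Real power: P = Re(S) = 0 W.
Step 8 — Reactive power: Q = Im(S) = 21.76 VAR.
Step 9 — Apparent power: |S| = 21.76 VA.
Step 10 — Power factor: PF = P/|S| = 0 (lagging).

(a) P = 0 W  (b) Q = 21.76 VAR  (c) S = 21.76 VA  (d) PF = 0 (lagging)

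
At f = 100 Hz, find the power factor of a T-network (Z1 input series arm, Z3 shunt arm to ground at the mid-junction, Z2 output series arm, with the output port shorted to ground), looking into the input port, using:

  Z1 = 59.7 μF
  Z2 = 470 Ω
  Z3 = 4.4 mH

Step 1 — Angular frequency: ω = 2π·f = 2π·100 = 628.3 rad/s.
Step 2 — Component impedances:
  Z1: Z = 1/(jωC) = -j/(ω·C) = 0 - j26.66 Ω
  Z2: Z = R = 470 Ω
  Z3: Z = jωL = j·628.3·0.0044 = 0 + j2.765 Ω
Step 3 — With the output port shorted to ground, the output series arm Z2 runs from the junction to ground; the shunt arm Z3 also runs from the junction to ground. They appear in parallel: Z3 || Z2 = 0.01626 + j2.765 Ω.
Step 4 — Series with input arm Z1: Z_in = Z1 + (Z3 || Z2) = 0.01626 - j23.89 Ω = 23.89∠-90.0° Ω.
Step 5 — Power factor: PF = cos(φ) = Re(Z)/|Z| = 0.016261/23.895 = 0.0006805.
Step 6 — Type: Im(Z) = -23.89 ⇒ leading (phase φ = -90.0°).

PF = 0.0006805 (leading, φ = -90.0°)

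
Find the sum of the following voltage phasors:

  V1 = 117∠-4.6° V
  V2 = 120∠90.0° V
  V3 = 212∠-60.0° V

Step 1 — Convert each phasor to rectangular form:
  V1 = 117·(cos(-4.6°) + j·sin(-4.6°)) = 116.6 - j9.383 V
  V2 = 120·(cos(90.0°) + j·sin(90.0°)) = 0 + j120 V
  V3 = 212·(cos(-60.0°) + j·sin(-60.0°)) = 106 - j183.6 V
Step 2 — Sum components: V_total = 222.6 - j72.98 V.
Step 3 — Convert to polar: |V_total| = 234.3 V, ∠V_total = -18.2°.

V_total = 234.3∠-18.2° V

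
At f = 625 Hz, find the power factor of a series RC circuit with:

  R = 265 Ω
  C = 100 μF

Step 1 — Angular frequency: ω = 2π·f = 2π·625 = 3927 rad/s.
Step 2 — Component impedances:
  R: Z = R = 265 Ω
  C: Z = 1/(jωC) = -j/(ω·C) = 0 - j2.546 Ω
Step 3 — Series combination: Z_total = R + C = 265 - j2.546 Ω = 265∠-0.6° Ω.
Step 4 — Power factor: PF = cos(φ) = Re(Z)/|Z| = 265/265 = 1.
Step 5 — Type: Im(Z) = -2.546 ⇒ leading (phase φ = -0.6°).

PF = 1 (leading, φ = -0.6°)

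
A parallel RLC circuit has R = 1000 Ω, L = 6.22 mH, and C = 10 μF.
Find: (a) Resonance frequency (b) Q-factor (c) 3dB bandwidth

Step 1 — Resonance: ω₀ = 1/√(LC) = 1/√(0.00622·1e-05) = 4010 rad/s.
Step 2 — f₀ = ω₀/(2π) = 638.2 Hz.
Step 3 — Parallel Q: Q = R/(ω₀L) = 1000/(4010·0.00622) = 40.1.
Step 4 — Bandwidth: Δω = ω₀/Q = 100 rad/s; BW = Δω/(2π) = 15.92 Hz.

(a) f₀ = 638.2 Hz  (b) Q = 40.1  (c) BW = 15.92 Hz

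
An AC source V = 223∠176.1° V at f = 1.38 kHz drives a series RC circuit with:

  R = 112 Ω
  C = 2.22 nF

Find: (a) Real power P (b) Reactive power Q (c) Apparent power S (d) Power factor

Step 1 — Angular frequency: ω = 2π·f = 2π·1380 = 8671 rad/s.
Step 2 — Component impedances:
  R: Z = R = 112 Ω
  C: Z = 1/(jωC) = -j/(ω·C) = 0 - j5.195e+04 Ω
Step 3 — Series combination: Z_total = R + C = 112 - j5.195e+04 Ω = 5.195e+04∠-89.9° Ω.
Step 4 — Source phasor: V = 223∠176.1° V = -222.5 + j15.17 V.
Step 5 — Current: I = V / Z = -0.0003012 - j0.004282 A = 0.004293∠-94.0° A.
Step 6 — Complex power: S = V·I* = 0.002064 - j0.9572 VA.
Step 7 — Real power: P = Re(S) = 0.002064 W.
Step 8 — Reactive power: Q = Im(S) = -0.9572 VAR.
Step 9 — Apparent power: |S| = 0.9572 VA.
Step 10 — Power factor: PF = P/|S| = 0.002156 (leading).

(a) P = 0.002064 W  (b) Q = -0.9572 VAR  (c) S = 0.9572 VA  (d) PF = 0.002156 (leading)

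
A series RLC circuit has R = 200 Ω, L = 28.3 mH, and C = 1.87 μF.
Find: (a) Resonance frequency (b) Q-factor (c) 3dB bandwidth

Step 1 — Resonance: ω₀ = 1/√(LC) = 1/√(0.0283·1.87e-06) = 4347 rad/s.
Step 2 — f₀ = ω₀/(2π) = 691.8 Hz.
Step 3 — Series Q: Q = ω₀L/R = 4347·0.0283/200 = 0.6151.
Step 4 — Bandwidth: Δω = ω₀/Q = 7067 rad/s; BW = Δω/(2π) = 1125 Hz.

(a) f₀ = 691.8 Hz  (b) Q = 0.6151  (c) BW = 1125 Hz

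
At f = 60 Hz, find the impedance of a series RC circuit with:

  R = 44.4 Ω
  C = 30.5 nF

Step 1 — Angular frequency: ω = 2π·f = 2π·60 = 377 rad/s.
Step 2 — Component impedances:
  R: Z = R = 44.4 Ω
  C: Z = 1/(jωC) = -j/(ω·C) = 0 - j8.697e+04 Ω
Step 3 — Series combination: Z_total = R + C = 44.4 - j8.697e+04 Ω = 8.697e+04∠-90.0° Ω.

Z = 44.4 - j8.697e+04 Ω = 8.697e+04∠-90.0° Ω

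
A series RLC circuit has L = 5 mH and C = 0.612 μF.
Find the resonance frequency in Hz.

Step 1 — Resonance condition Im(Z)=0 gives ω₀ = 1/√(LC).
Step 2 — ω₀ = 1/√(0.005·6.12e-07) = 1.808e+04 rad/s.
Step 3 — f₀ = ω₀/(2π) = 2877 Hz.

f₀ = 2877 Hz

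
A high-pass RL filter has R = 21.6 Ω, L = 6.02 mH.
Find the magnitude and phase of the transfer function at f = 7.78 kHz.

Step 1 — Angular frequency: ω = 2π·7780 = 4.888e+04 rad/s.
Step 2 — Transfer function: H(jω) = jωL/(R + jωL).
Step 3 — Numerator jωL = j·294.3; denominator R + jωL = 21.6 + j294.3.
Step 4 — H = 0.9946 + j0.07301.
Step 5 — Magnitude: |H| = 0.9973 (-0.0 dB); phase: φ = 4.2°.

|H| = 0.9973 (-0.0 dB), φ = 4.2°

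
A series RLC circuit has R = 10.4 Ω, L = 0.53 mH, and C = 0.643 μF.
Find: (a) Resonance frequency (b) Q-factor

Step 1 — Resonance condition Im(Z)=0 gives ω₀ = 1/√(LC).
Step 2 — ω₀ = 1/√(0.00053·6.43e-07) = 5.417e+04 rad/s.
Step 3 — f₀ = ω₀/(2π) = 8621 Hz.
Step 4 — Series Q: Q = ω₀L/R = 5.417e+04·0.00053/10.4 = 2.761.

(a) f₀ = 8621 Hz  (b) Q = 2.761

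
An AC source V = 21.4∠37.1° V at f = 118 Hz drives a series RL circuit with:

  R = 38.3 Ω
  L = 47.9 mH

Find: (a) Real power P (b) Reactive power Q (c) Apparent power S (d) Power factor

Step 1 — Angular frequency: ω = 2π·f = 2π·118 = 741.4 rad/s.
Step 2 — Component impedances:
  R: Z = R = 38.3 Ω
  L: Z = jωL = j·741.4·0.0479 = 0 + j35.51 Ω
Step 3 — Series combination: Z_total = R + L = 38.3 + j35.51 Ω = 52.23∠42.8° Ω.
Step 4 — Source phasor: V = 21.4∠37.1° V = 17.07 + j12.91 V.
Step 5 — Current: I = V / Z = 0.4077 - j0.04097 A = 0.4097∠-5.7° A.
Step 6 — Complex power: S = V·I* = 6.429 + j5.962 VA.
Step 7 — Real power: P = Re(S) = 6.429 W.
Step 8 — Reactive power: Q = Im(S) = 5.962 VAR.
Step 9 — Apparent power: |S| = 8.768 VA.
Step 10 — Power factor: PF = P/|S| = 0.7333 (lagging).

(a) P = 6.429 W  (b) Q = 5.962 VAR  (c) S = 8.768 VA  (d) PF = 0.7333 (lagging)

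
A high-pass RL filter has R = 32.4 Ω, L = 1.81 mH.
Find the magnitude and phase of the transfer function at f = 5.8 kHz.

Step 1 — Angular frequency: ω = 2π·5800 = 3.644e+04 rad/s.
Step 2 — Transfer function: H(jω) = jωL/(R + jωL).
Step 3 — Numerator jωL = j·65.96; denominator R + jωL = 32.4 + j65.96.
Step 4 — H = 0.8056 + j0.3957.
Step 5 — Magnitude: |H| = 0.8976 (-0.9 dB); phase: φ = 26.2°.

|H| = 0.8976 (-0.9 dB), φ = 26.2°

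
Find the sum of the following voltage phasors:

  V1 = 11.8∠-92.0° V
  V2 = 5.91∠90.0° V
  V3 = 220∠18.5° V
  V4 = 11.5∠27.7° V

Step 1 — Convert each phasor to rectangular form:
  V1 = 11.8·(cos(-92.0°) + j·sin(-92.0°)) = -0.4118 - j11.79 V
  V2 = 5.91·(cos(90.0°) + j·sin(90.0°)) = 0 + j5.91 V
  V3 = 220·(cos(18.5°) + j·sin(18.5°)) = 208.6 + j69.81 V
  V4 = 11.5·(cos(27.7°) + j·sin(27.7°)) = 10.18 + j5.346 V
Step 2 — Sum components: V_total = 218.4 + j69.27 V.
Step 3 — Convert to polar: |V_total| = 229.1 V, ∠V_total = 17.6°.

V_total = 229.1∠17.6° V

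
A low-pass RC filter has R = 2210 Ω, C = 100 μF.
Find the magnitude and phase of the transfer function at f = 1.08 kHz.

Step 1 — Angular frequency: ω = 2π·1080 = 6786 rad/s.
Step 2 — Transfer function: H(jω) = 1/(1 + jωRC).
Step 3 — Denominator: 1 + jωRC = 1 + j·6786·2210·0.0001 = 1 + j1500.
Step 4 — H = 4.446e-07 - j0.0006668.
Step 5 — Magnitude: |H| = 0.0006668 (-63.5 dB); phase: φ = -90.0°.

|H| = 0.0006668 (-63.5 dB), φ = -90.0°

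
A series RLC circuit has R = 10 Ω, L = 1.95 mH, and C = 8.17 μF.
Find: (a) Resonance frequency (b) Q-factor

Step 1 — Resonance condition Im(Z)=0 gives ω₀ = 1/√(LC).
Step 2 — ω₀ = 1/√(0.00195·8.17e-06) = 7923 rad/s.
Step 3 — f₀ = ω₀/(2π) = 1261 Hz.
Step 4 — Series Q: Q = ω₀L/R = 7923·0.00195/10 = 1.545.

(a) f₀ = 1261 Hz  (b) Q = 1.545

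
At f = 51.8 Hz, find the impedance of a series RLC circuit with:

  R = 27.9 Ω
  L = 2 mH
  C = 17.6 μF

Step 1 — Angular frequency: ω = 2π·f = 2π·51.8 = 325.5 rad/s.
Step 2 — Component impedances:
  R: Z = R = 27.9 Ω
  L: Z = jωL = j·325.5·0.002 = 0 + j0.6509 Ω
  C: Z = 1/(jωC) = -j/(ω·C) = 0 - j174.6 Ω
Step 3 — Series combination: Z_total = R + L + C = 27.9 - j173.9 Ω = 176.1∠-80.9° Ω.

Z = 27.9 - j173.9 Ω = 176.1∠-80.9° Ω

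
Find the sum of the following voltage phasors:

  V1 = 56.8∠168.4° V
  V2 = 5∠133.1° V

Step 1 — Convert each phasor to rectangular form:
  V1 = 56.8·(cos(168.4°) + j·sin(168.4°)) = -55.64 + j11.42 V
  V2 = 5·(cos(133.1°) + j·sin(133.1°)) = -3.416 + j3.651 V
Step 2 — Sum components: V_total = -59.06 + j15.07 V.
Step 3 — Convert to polar: |V_total| = 60.95 V, ∠V_total = 165.7°.

V_total = 60.95∠165.7° V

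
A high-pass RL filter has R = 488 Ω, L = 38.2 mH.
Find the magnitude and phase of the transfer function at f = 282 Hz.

Step 1 — Angular frequency: ω = 2π·282 = 1772 rad/s.
Step 2 — Transfer function: H(jω) = jωL/(R + jωL).
Step 3 — Numerator jωL = j·67.68; denominator R + jωL = 488 + j67.68.
Step 4 — H = 0.01887 + j0.1361.
Step 5 — Magnitude: |H| = 0.1374 (-17.2 dB); phase: φ = 82.1°.

|H| = 0.1374 (-17.2 dB), φ = 82.1°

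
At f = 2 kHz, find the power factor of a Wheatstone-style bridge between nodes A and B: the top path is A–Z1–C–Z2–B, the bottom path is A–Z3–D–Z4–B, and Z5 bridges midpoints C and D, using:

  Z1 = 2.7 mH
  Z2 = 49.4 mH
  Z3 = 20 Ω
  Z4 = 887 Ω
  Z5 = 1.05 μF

Step 1 — Angular frequency: ω = 2π·f = 2π·2000 = 1.257e+04 rad/s.
Step 2 — Component impedances:
  Z1: Z = jωL = j·1.257e+04·0.0027 = 0 + j33.93 Ω
  Z2: Z = jωL = j·1.257e+04·0.0494 = 0 + j620.8 Ω
  Z3: Z = R = 20 Ω
  Z4: Z = R = 887 Ω
  Z5: Z = 1/(jωC) = -j/(ω·C) = 0 - j75.79 Ω
Step 3 — Bridge requires nodal analysis (the Z5 bridge couples midpoints C and D, so the two paths cannot be reduced to a simple series/parallel combination). Setting node B to ground and injecting 1 A at node A, the 3-node admittance system at A, C, D solves to V_A = Z_AB = 315.9 + j429.9 Ω = 533.5∠53.7° Ω.
Step 4 — Power factor: PF = cos(φ) = Re(Z)/|Z| = 315.92/533.46 = 0.5922.
Step 5 — Type: Im(Z) = 429.9 ⇒ lagging (phase φ = 53.7°).

PF = 0.5922 (lagging, φ = 53.7°)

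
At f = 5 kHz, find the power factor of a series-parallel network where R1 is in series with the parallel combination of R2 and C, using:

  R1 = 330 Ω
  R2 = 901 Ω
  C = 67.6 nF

Step 1 — Angular frequency: ω = 2π·f = 2π·5000 = 3.142e+04 rad/s.
Step 2 — Component impedances:
  R1: Z = R = 330 Ω
  R2: Z = R = 901 Ω
  C: Z = 1/(jωC) = -j/(ω·C) = 0 - j470.9 Ω
Step 3 — Parallel branch: R2 || C = 1/(1/R2 + 1/C) = 193.3 - j369.9 Ω.
Step 4 — Series with R1: Z_total = R1 + (R2 || C) = 523.3 - j369.9 Ω = 640.8∠-35.3° Ω.
Step 5 — Power factor: PF = cos(φ) = Re(Z)/|Z| = 523.3/640.8 = 0.8166.
Step 6 — Type: Im(Z) = -369.9 ⇒ leading (phase φ = -35.3°).

PF = 0.8166 (leading, φ = -35.3°)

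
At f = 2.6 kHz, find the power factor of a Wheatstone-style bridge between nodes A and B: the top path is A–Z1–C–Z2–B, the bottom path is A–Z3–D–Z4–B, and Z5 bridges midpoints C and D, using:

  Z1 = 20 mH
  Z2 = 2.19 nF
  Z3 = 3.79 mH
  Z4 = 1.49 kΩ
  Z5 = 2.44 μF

Step 1 — Angular frequency: ω = 2π·f = 2π·2600 = 1.634e+04 rad/s.
Step 2 — Component impedances:
  Z1: Z = jωL = j·1.634e+04·0.02 = 0 + j326.7 Ω
  Z2: Z = 1/(jωC) = -j/(ω·C) = 0 - j2.795e+04 Ω
  Z3: Z = jωL = j·1.634e+04·0.00379 = 0 + j61.91 Ω
  Z4: Z = R = 1490 Ω
  Z5: Z = 1/(jωC) = -j/(ω·C) = 0 - j25.09 Ω
Step 3 — Bridge requires nodal analysis (the Z5 bridge couples midpoints C and D, so the two paths cannot be reduced to a simple series/parallel combination). Setting node B to ground and injecting 1 A at node A, the 3-node admittance system at A, C, D solves to V_A = Z_AB = 1485 - j27.73 Ω = 1486∠-1.1° Ω.
Step 4 — Power factor: PF = cos(φ) = Re(Z)/|Z| = 1485.3/1485.6 = 0.9998.
Step 5 — Type: Im(Z) = -27.73 ⇒ leading (phase φ = -1.1°).

PF = 0.9998 (leading, φ = -1.1°)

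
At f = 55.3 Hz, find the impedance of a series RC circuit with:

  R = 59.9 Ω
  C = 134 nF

Step 1 — Angular frequency: ω = 2π·f = 2π·55.3 = 347.5 rad/s.
Step 2 — Component impedances:
  R: Z = R = 59.9 Ω
  C: Z = 1/(jωC) = -j/(ω·C) = 0 - j2.148e+04 Ω
Step 3 — Series combination: Z_total = R + C = 59.9 - j2.148e+04 Ω = 2.148e+04∠-89.8° Ω.

Z = 59.9 - j2.148e+04 Ω = 2.148e+04∠-89.8° Ω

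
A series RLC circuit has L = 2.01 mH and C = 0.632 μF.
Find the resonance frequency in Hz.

Step 1 — Resonance condition Im(Z)=0 gives ω₀ = 1/√(LC).
Step 2 — ω₀ = 1/√(0.00201·6.32e-07) = 2.806e+04 rad/s.
Step 3 — f₀ = ω₀/(2π) = 4465 Hz.

f₀ = 4465 Hz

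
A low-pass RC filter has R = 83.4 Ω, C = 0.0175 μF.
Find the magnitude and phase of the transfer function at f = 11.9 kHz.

Step 1 — Angular frequency: ω = 2π·1.19e+04 = 7.477e+04 rad/s.
Step 2 — Transfer function: H(jω) = 1/(1 + jωRC).
Step 3 — Denominator: 1 + jωRC = 1 + j·7.477e+04·83.4·1.75e-08 = 1 + j0.1091.
Step 4 — H = 0.9882 - j0.1078.
Step 5 — Magnitude: |H| = 0.9941 (-0.1 dB); phase: φ = -6.2°.

|H| = 0.9941 (-0.1 dB), φ = -6.2°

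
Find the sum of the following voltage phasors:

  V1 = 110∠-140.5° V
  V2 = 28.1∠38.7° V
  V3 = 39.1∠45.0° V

Step 1 — Convert each phasor to rectangular form:
  V1 = 110·(cos(-140.5°) + j·sin(-140.5°)) = -84.88 - j69.97 V
  V2 = 28.1·(cos(38.7°) + j·sin(38.7°)) = 21.93 + j17.57 V
  V3 = 39.1·(cos(45.0°) + j·sin(45.0°)) = 27.65 + j27.65 V
Step 2 — Sum components: V_total = -35.3 - j24.75 V.
Step 3 — Convert to polar: |V_total| = 43.11 V, ∠V_total = -145.0°.

V_total = 43.11∠-145.0° V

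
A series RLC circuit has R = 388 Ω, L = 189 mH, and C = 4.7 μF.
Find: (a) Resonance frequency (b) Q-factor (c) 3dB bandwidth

Step 1 — Resonance: ω₀ = 1/√(LC) = 1/√(0.189·4.7e-06) = 1061 rad/s.
Step 2 — f₀ = ω₀/(2π) = 168.9 Hz.
Step 3 — Series Q: Q = ω₀L/R = 1061·0.189/388 = 0.5168.
Step 4 — Bandwidth: Δω = ω₀/Q = 2053 rad/s; BW = Δω/(2π) = 326.7 Hz.

(a) f₀ = 168.9 Hz  (b) Q = 0.5168  (c) BW = 326.7 Hz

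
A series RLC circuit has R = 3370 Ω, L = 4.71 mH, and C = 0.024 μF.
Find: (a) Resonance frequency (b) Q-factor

Step 1 — Resonance condition Im(Z)=0 gives ω₀ = 1/√(LC).
Step 2 — ω₀ = 1/√(0.00471·2.4e-08) = 9.406e+04 rad/s.
Step 3 — f₀ = ω₀/(2π) = 1.497e+04 Hz.
Step 4 — Series Q: Q = ω₀L/R = 9.406e+04·0.00471/3370 = 0.1315.

(a) f₀ = 1.497e+04 Hz  (b) Q = 0.1315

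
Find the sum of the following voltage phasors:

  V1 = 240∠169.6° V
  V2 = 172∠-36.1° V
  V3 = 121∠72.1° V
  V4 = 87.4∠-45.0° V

Step 1 — Convert each phasor to rectangular form:
  V1 = 240·(cos(169.6°) + j·sin(169.6°)) = -236.1 + j43.32 V
  V2 = 172·(cos(-36.1°) + j·sin(-36.1°)) = 139 - j101.3 V
  V3 = 121·(cos(72.1°) + j·sin(72.1°)) = 37.19 + j115.1 V
  V4 = 87.4·(cos(-45.0°) + j·sin(-45.0°)) = 61.8 - j61.8 V
Step 2 — Sum components: V_total = 1.908 - j4.675 V.
Step 3 — Convert to polar: |V_total| = 5.05 V, ∠V_total = -67.8°.

V_total = 5.05∠-67.8° V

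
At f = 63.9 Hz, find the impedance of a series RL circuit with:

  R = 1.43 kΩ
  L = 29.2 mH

Step 1 — Angular frequency: ω = 2π·f = 2π·63.9 = 401.5 rad/s.
Step 2 — Component impedances:
  R: Z = R = 1430 Ω
  L: Z = jωL = j·401.5·0.0292 = 0 + j11.72 Ω
Step 3 — Series combination: Z_total = R + L = 1430 + j11.72 Ω = 1430∠0.5° Ω.

Z = 1430 + j11.72 Ω = 1430∠0.5° Ω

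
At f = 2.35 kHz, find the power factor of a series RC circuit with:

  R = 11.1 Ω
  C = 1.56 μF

Step 1 — Angular frequency: ω = 2π·f = 2π·2350 = 1.477e+04 rad/s.
Step 2 — Component impedances:
  R: Z = R = 11.1 Ω
  C: Z = 1/(jωC) = -j/(ω·C) = 0 - j43.41 Ω
Step 3 — Series combination: Z_total = R + C = 11.1 - j43.41 Ω = 44.81∠-75.7° Ω.
Step 4 — Power factor: PF = cos(φ) = Re(Z)/|Z| = 11.1/44.81 = 0.2477.
Step 5 — Type: Im(Z) = -43.41 ⇒ leading (phase φ = -75.7°).

PF = 0.2477 (leading, φ = -75.7°)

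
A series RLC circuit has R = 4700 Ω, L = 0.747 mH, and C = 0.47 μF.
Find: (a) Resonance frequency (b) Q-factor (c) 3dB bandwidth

Step 1 — Resonance: ω₀ = 1/√(LC) = 1/√(0.000747·4.7e-07) = 5.337e+04 rad/s.
Step 2 — f₀ = ω₀/(2π) = 8494 Hz.
Step 3 — Series Q: Q = ω₀L/R = 5.337e+04·0.000747/4700 = 0.008482.
Step 4 — Bandwidth: Δω = ω₀/Q = 6.292e+06 rad/s; BW = Δω/(2π) = 1.001e+06 Hz.

(a) f₀ = 8494 Hz  (b) Q = 0.008482  (c) BW = 1.001e+06 Hz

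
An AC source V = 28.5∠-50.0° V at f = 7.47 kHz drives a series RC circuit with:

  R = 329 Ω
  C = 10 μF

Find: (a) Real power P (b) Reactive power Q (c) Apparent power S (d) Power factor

Step 1 — Angular frequency: ω = 2π·f = 2π·7470 = 4.694e+04 rad/s.
Step 2 — Component impedances:
  R: Z = R = 329 Ω
  C: Z = 1/(jωC) = -j/(ω·C) = 0 - j2.131 Ω
Step 3 — Series combination: Z_total = R + C = 329 - j2.131 Ω = 329∠-0.4° Ω.
Step 4 — Source phasor: V = 28.5∠-50.0° V = 18.32 - j21.83 V.
Step 5 — Current: I = V / Z = 0.05611 - j0.066 A = 0.08662∠-49.6° A.
Step 6 — Complex power: S = V·I* = 2.469 - j0.01599 VA.
Step 7 — Real power: P = Re(S) = 2.469 W.
Step 8 — Reactive power: Q = Im(S) = -0.01599 VAR.
Step 9 — Apparent power: |S| = 2.469 VA.
Step 10 — Power factor: PF = P/|S| = 1 (leading).

(a) P = 2.469 W  (b) Q = -0.01599 VAR  (c) S = 2.469 VA  (d) PF = 1 (leading)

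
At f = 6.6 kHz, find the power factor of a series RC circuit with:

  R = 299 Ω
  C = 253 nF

Step 1 — Angular frequency: ω = 2π·f = 2π·6600 = 4.147e+04 rad/s.
Step 2 — Component impedances:
  R: Z = R = 299 Ω
  C: Z = 1/(jωC) = -j/(ω·C) = 0 - j95.31 Ω
Step 3 — Series combination: Z_total = R + C = 299 - j95.31 Ω = 313.8∠-17.7° Ω.
Step 4 — Power factor: PF = cos(φ) = Re(Z)/|Z| = 299/313.8 = 0.9528.
Step 5 — Type: Im(Z) = -95.31 ⇒ leading (phase φ = -17.7°).

PF = 0.9528 (leading, φ = -17.7°)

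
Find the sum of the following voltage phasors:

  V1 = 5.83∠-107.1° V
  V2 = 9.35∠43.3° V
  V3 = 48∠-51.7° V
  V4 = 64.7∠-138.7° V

Step 1 — Convert each phasor to rectangular form:
  V1 = 5.83·(cos(-107.1°) + j·sin(-107.1°)) = -1.714 - j5.572 V
  V2 = 9.35·(cos(43.3°) + j·sin(43.3°)) = 6.805 + j6.412 V
  V3 = 48·(cos(-51.7°) + j·sin(-51.7°)) = 29.75 - j37.67 V
  V4 = 64.7·(cos(-138.7°) + j·sin(-138.7°)) = -48.61 - j42.7 V
Step 2 — Sum components: V_total = -13.77 - j79.53 V.
Step 3 — Convert to polar: |V_total| = 80.71 V, ∠V_total = -99.8°.

V_total = 80.71∠-99.8° V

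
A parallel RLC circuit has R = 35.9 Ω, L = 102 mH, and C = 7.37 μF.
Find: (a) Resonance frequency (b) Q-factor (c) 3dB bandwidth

Step 1 — Resonance: ω₀ = 1/√(LC) = 1/√(0.102·7.37e-06) = 1153 rad/s.
Step 2 — f₀ = ω₀/(2π) = 183.6 Hz.
Step 3 — Parallel Q: Q = R/(ω₀L) = 35.9/(1153·0.102) = 0.3052.
Step 4 — Bandwidth: Δω = ω₀/Q = 3780 rad/s; BW = Δω/(2π) = 601.5 Hz.

(a) f₀ = 183.6 Hz  (b) Q = 0.3052  (c) BW = 601.5 Hz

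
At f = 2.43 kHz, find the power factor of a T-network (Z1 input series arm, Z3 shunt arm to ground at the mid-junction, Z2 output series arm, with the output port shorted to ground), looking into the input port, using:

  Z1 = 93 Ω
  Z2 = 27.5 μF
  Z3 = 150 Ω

Step 1 — Angular frequency: ω = 2π·f = 2π·2430 = 1.527e+04 rad/s.
Step 2 — Component impedances:
  Z1: Z = R = 93 Ω
  Z2: Z = 1/(jωC) = -j/(ω·C) = 0 - j2.382 Ω
  Z3: Z = R = 150 Ω
Step 3 — With the output port shorted to ground, the output series arm Z2 runs from the junction to ground; the shunt arm Z3 also runs from the junction to ground. They appear in parallel: Z3 || Z2 = 0.03781 - j2.381 Ω.
Step 4 — Series with input arm Z1: Z_in = Z1 + (Z3 || Z2) = 93.04 - j2.381 Ω = 93.07∠-1.5° Ω.
Step 5 — Power factor: PF = cos(φ) = Re(Z)/|Z| = 93.04/93.07 = 0.9997.
Step 6 — Type: Im(Z) = -2.381 ⇒ leading (phase φ = -1.5°).

PF = 0.9997 (leading, φ = -1.5°)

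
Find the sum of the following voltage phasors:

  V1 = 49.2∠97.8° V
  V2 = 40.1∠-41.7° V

Step 1 — Convert each phasor to rectangular form:
  V1 = 49.2·(cos(97.8°) + j·sin(97.8°)) = -6.677 + j48.74 V
  V2 = 40.1·(cos(-41.7°) + j·sin(-41.7°)) = 29.94 - j26.68 V
Step 2 — Sum components: V_total = 23.26 + j22.07 V.
Step 3 — Convert to polar: |V_total| = 32.07 V, ∠V_total = 43.5°.

V_total = 32.07∠43.5° V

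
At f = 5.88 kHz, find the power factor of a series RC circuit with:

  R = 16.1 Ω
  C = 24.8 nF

Step 1 — Angular frequency: ω = 2π·f = 2π·5880 = 3.695e+04 rad/s.
Step 2 — Component impedances:
  R: Z = R = 16.1 Ω
  C: Z = 1/(jωC) = -j/(ω·C) = 0 - j1091 Ω
Step 3 — Series combination: Z_total = R + C = 16.1 - j1091 Ω = 1092∠-89.2° Ω.
Step 4 — Power factor: PF = cos(φ) = Re(Z)/|Z| = 16.1/1091.5 = 0.01475.
Step 5 — Type: Im(Z) = -1091 ⇒ leading (phase φ = -89.2°).

PF = 0.01475 (leading, φ = -89.2°)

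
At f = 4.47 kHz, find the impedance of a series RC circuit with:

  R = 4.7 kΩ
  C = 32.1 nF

Step 1 — Angular frequency: ω = 2π·f = 2π·4470 = 2.809e+04 rad/s.
Step 2 — Component impedances:
  R: Z = R = 4700 Ω
  C: Z = 1/(jωC) = -j/(ω·C) = 0 - j1109 Ω
Step 3 — Series combination: Z_total = R + C = 4700 - j1109 Ω = 4829∠-13.3° Ω.

Z = 4700 - j1109 Ω = 4829∠-13.3° Ω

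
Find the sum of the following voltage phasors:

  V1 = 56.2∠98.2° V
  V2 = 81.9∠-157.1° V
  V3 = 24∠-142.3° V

Step 1 — Convert each phasor to rectangular form:
  V1 = 56.2·(cos(98.2°) + j·sin(98.2°)) = -8.016 + j55.63 V
  V2 = 81.9·(cos(-157.1°) + j·sin(-157.1°)) = -75.45 - j31.87 V
  V3 = 24·(cos(-142.3°) + j·sin(-142.3°)) = -18.99 - j14.68 V
Step 2 — Sum components: V_total = -102.5 + j9.08 V.
Step 3 — Convert to polar: |V_total| = 102.9 V, ∠V_total = 174.9°.

V_total = 102.9∠174.9° V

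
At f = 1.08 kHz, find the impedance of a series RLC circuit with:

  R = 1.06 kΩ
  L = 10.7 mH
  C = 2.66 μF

Step 1 — Angular frequency: ω = 2π·f = 2π·1080 = 6786 rad/s.
Step 2 — Component impedances:
  R: Z = R = 1060 Ω
  L: Z = jωL = j·6786·0.0107 = 0 + j72.61 Ω
  C: Z = 1/(jωC) = -j/(ω·C) = 0 - j55.4 Ω
Step 3 — Series combination: Z_total = R + L + C = 1060 + j17.21 Ω = 1060∠0.9° Ω.

Z = 1060 + j17.21 Ω = 1060∠0.9° Ω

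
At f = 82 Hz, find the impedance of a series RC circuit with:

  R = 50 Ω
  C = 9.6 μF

Step 1 — Angular frequency: ω = 2π·f = 2π·82 = 515.2 rad/s.
Step 2 — Component impedances:
  R: Z = R = 50 Ω
  C: Z = 1/(jωC) = -j/(ω·C) = 0 - j202.2 Ω
Step 3 — Series combination: Z_total = R + C = 50 - j202.2 Ω = 208.3∠-76.1° Ω.

Z = 50 - j202.2 Ω = 208.3∠-76.1° Ω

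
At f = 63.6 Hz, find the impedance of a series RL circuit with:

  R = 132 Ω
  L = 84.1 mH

Step 1 — Angular frequency: ω = 2π·f = 2π·63.6 = 399.6 rad/s.
Step 2 — Component impedances:
  R: Z = R = 132 Ω
  L: Z = jωL = j·399.6·0.0841 = 0 + j33.61 Ω
Step 3 — Series combination: Z_total = R + L = 132 + j33.61 Ω = 136.2∠14.3° Ω.

Z = 132 + j33.61 Ω = 136.2∠14.3° Ω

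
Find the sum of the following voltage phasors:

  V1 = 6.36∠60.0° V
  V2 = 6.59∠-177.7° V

Step 1 — Convert each phasor to rectangular form:
  V1 = 6.36·(cos(60.0°) + j·sin(60.0°)) = 3.18 + j5.508 V
  V2 = 6.59·(cos(-177.7°) + j·sin(-177.7°)) = -6.585 - j0.2645 V
Step 2 — Sum components: V_total = -3.405 + j5.243 V.
Step 3 — Convert to polar: |V_total| = 6.252 V, ∠V_total = 123.0°.

V_total = 6.252∠123.0° V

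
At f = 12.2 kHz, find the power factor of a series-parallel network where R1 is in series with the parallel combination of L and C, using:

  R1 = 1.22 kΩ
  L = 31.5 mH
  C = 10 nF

Step 1 — Angular frequency: ω = 2π·f = 2π·1.22e+04 = 7.665e+04 rad/s.
Step 2 — Component impedances:
  R1: Z = R = 1220 Ω
  L: Z = jωL = j·7.665e+04·0.0315 = 0 + j2415 Ω
  C: Z = 1/(jωC) = -j/(ω·C) = 0 - j1305 Ω
Step 3 — Parallel branch: L || C = 1/(1/L + 1/C) = 0 - j2838 Ω.
Step 4 — Series with R1: Z_total = R1 + (L || C) = 1220 - j2838 Ω = 3089∠-66.7° Ω.
Step 5 — Power factor: PF = cos(φ) = Re(Z)/|Z| = 1220/3088.8 = 0.395.
Step 6 — Type: Im(Z) = -2838 ⇒ leading (phase φ = -66.7°).

PF = 0.395 (leading, φ = -66.7°)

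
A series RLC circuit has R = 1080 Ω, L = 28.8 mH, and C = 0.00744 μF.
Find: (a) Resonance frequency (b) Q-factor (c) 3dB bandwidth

Step 1 — Resonance: ω₀ = 1/√(LC) = 1/√(0.0288·7.44e-09) = 6.832e+04 rad/s.
Step 2 — f₀ = ω₀/(2π) = 1.087e+04 Hz.
Step 3 — Series Q: Q = ω₀L/R = 6.832e+04·0.0288/1080 = 1.822.
Step 4 — Bandwidth: Δω = ω₀/Q = 3.75e+04 rad/s; BW = Δω/(2π) = 5968 Hz.

(a) f₀ = 1.087e+04 Hz  (b) Q = 1.822  (c) BW = 5968 Hz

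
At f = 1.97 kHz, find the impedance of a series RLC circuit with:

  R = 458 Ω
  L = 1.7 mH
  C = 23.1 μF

Step 1 — Angular frequency: ω = 2π·f = 2π·1970 = 1.238e+04 rad/s.
Step 2 — Component impedances:
  R: Z = R = 458 Ω
  L: Z = jωL = j·1.238e+04·0.0017 = 0 + j21.04 Ω
  C: Z = 1/(jωC) = -j/(ω·C) = 0 - j3.497 Ω
Step 3 — Series combination: Z_total = R + L + C = 458 + j17.55 Ω = 458.3∠2.2° Ω.

Z = 458 + j17.55 Ω = 458.3∠2.2° Ω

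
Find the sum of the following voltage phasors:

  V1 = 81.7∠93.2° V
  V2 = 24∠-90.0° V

Step 1 — Convert each phasor to rectangular form:
  V1 = 81.7·(cos(93.2°) + j·sin(93.2°)) = -4.561 + j81.57 V
  V2 = 24·(cos(-90.0°) + j·sin(-90.0°)) = 0 - j24 V
Step 2 — Sum components: V_total = -4.561 + j57.57 V.
Step 3 — Convert to polar: |V_total| = 57.75 V, ∠V_total = 94.5°.

V_total = 57.75∠94.5° V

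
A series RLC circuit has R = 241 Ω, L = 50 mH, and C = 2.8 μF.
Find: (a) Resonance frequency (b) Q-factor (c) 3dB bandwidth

Step 1 — Resonance: ω₀ = 1/√(LC) = 1/√(0.05·2.8e-06) = 2673 rad/s.
Step 2 — f₀ = ω₀/(2π) = 425.4 Hz.
Step 3 — Series Q: Q = ω₀L/R = 2673·0.05/241 = 0.5545.
Step 4 — Bandwidth: Δω = ω₀/Q = 4820 rad/s; BW = Δω/(2π) = 767.1 Hz.

(a) f₀ = 425.4 Hz  (b) Q = 0.5545  (c) BW = 767.1 Hz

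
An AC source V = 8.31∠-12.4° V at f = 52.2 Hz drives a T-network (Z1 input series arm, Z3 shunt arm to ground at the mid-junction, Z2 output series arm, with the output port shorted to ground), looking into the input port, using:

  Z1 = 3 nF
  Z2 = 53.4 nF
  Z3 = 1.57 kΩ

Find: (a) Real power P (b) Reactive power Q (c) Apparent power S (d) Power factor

Step 1 — Angular frequency: ω = 2π·f = 2π·52.2 = 328 rad/s.
Step 2 — Component impedances:
  Z1: Z = 1/(jωC) = -j/(ω·C) = 0 - j1.016e+06 Ω
  Z2: Z = 1/(jωC) = -j/(ω·C) = 0 - j5.71e+04 Ω
  Z3: Z = R = 1570 Ω
Step 3 — With the output port shorted to ground, the output series arm Z2 runs from the junction to ground; the shunt arm Z3 also runs from the junction to ground. They appear in parallel: Z3 || Z2 = 1569 - j43.14 Ω.
Step 4 — Series with input arm Z1: Z_in = Z1 + (Z3 || Z2) = 1569 - j1.016e+06 Ω = 1.016e+06∠-89.9° Ω.
Step 5 — Source phasor: V = 8.31∠-12.4° V = 8.116 - j1.784 V.
Step 6 — Current: I = V / Z = 1.768e-06 + j7.983e-06 A = 8.176e-06∠77.5° A.
Step 7 — Complex power: S = V·I* = 1.049e-07 - j6.794e-05 VA.
Step 8 — Real power: P = Re(S) = 1.049e-07 W.
Step 9 — Reactive power: Q = Im(S) = -6.794e-05 VAR.
Step 10 — Apparent power: |S| = 6.794e-05 VA.
Step 11 — Power factor: PF = P/|S| = 0.001544 (leading).

(a) P = 1.049e-07 W  (b) Q = -6.794e-05 VAR  (c) S = 6.794e-05 VA  (d) PF = 0.001544 (leading)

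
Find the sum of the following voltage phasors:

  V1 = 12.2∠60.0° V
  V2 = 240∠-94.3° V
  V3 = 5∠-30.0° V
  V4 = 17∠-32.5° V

Step 1 — Convert each phasor to rectangular form:
  V1 = 12.2·(cos(60.0°) + j·sin(60.0°)) = 6.1 + j10.57 V
  V2 = 240·(cos(-94.3°) + j·sin(-94.3°)) = -17.99 - j239.3 V
  V3 = 5·(cos(-30.0°) + j·sin(-30.0°)) = 4.33 - j2.5 V
  V4 = 17·(cos(-32.5°) + j·sin(-32.5°)) = 14.34 - j9.134 V
Step 2 — Sum components: V_total = 6.773 - j240.4 V.
Step 3 — Convert to polar: |V_total| = 240.5 V, ∠V_total = -88.4°.

V_total = 240.5∠-88.4° V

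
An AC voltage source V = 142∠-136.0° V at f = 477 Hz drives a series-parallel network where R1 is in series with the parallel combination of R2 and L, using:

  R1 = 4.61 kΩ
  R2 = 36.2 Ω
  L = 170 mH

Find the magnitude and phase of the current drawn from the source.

Step 1 — Angular frequency: ω = 2π·f = 2π·477 = 2997 rad/s.
Step 2 — Component impedances:
  R1: Z = R = 4610 Ω
  R2: Z = R = 36.2 Ω
  L: Z = jωL = j·2997·0.17 = 0 + j509.5 Ω
Step 3 — Parallel branch: R2 || L = 1/(1/R2 + 1/L) = 36.02 + j2.559 Ω.
Step 4 — Series with R1: Z_total = R1 + (R2 || L) = 4646 + j2.559 Ω = 4646∠0.0° Ω.
Step 5 — Source phasor: V = 142∠-136.0° V = -102.1 - j98.64 V.
Step 6 — Ohm's law: I = V / Z_total = (-102.1 - j98.64) / (4646 + j2.559) = -0.022 - j0.02122 A.
Step 7 — Convert to polar: |I| = 0.03056 A, ∠I = -136.0°.

I = 0.03056∠-136.0° A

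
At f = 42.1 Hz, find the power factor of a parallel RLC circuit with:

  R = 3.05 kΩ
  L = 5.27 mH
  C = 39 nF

Step 1 — Angular frequency: ω = 2π·f = 2π·42.1 = 264.5 rad/s.
Step 2 — Component impedances:
  R: Z = R = 3050 Ω
  L: Z = jωL = j·264.5·0.00527 = 0 + j1.394 Ω
  C: Z = 1/(jωC) = -j/(ω·C) = 0 - j9.693e+04 Ω
Step 3 — Parallel combination: 1/Z_total = 1/R + 1/L + 1/C; Z_total = 0.0006372 + j1.394 Ω = 1.394∠90.0° Ω.
Step 4 — Power factor: PF = cos(φ) = Re(Z)/|Z| = 0.0006372/1.394 = 0.0004571.
Step 5 — Type: Im(Z) = 1.394 ⇒ lagging (phase φ = 90.0°).

PF = 0.0004571 (lagging, φ = 90.0°)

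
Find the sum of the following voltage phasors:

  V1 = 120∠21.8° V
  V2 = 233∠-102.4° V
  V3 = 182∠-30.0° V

Step 1 — Convert each phasor to rectangular form:
  V1 = 120·(cos(21.8°) + j·sin(21.8°)) = 111.4 + j44.56 V
  V2 = 233·(cos(-102.4°) + j·sin(-102.4°)) = -50.03 - j227.6 V
  V3 = 182·(cos(-30.0°) + j·sin(-30.0°)) = 157.6 - j91 V
Step 2 — Sum components: V_total = 219 - j274 V.
Step 3 — Convert to polar: |V_total| = 350.8 V, ∠V_total = -51.4°.

V_total = 350.8∠-51.4° V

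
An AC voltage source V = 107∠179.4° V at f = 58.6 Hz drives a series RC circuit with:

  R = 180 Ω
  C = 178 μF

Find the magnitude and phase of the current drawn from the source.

Step 1 — Angular frequency: ω = 2π·f = 2π·58.6 = 368.2 rad/s.
Step 2 — Component impedances:
  R: Z = R = 180 Ω
  C: Z = 1/(jωC) = -j/(ω·C) = 0 - j15.26 Ω
Step 3 — Series combination: Z_total = R + C = 180 - j15.26 Ω = 180.6∠-4.8° Ω.
Step 4 — Source phasor: V = 107∠179.4° V = -107 + j1.12 V.
Step 5 — Ohm's law: I = V / Z_total = (-107 + j1.12) / (180 - j15.26) = -0.5907 - j0.04385 A.
Step 6 — Convert to polar: |I| = 0.5923 A, ∠I = -175.8°.

I = 0.5923∠-175.8° A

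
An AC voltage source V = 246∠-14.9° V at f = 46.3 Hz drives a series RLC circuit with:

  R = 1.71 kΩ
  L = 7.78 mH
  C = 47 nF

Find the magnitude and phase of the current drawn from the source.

Step 1 — Angular frequency: ω = 2π·f = 2π·46.3 = 290.9 rad/s.
Step 2 — Component impedances:
  R: Z = R = 1710 Ω
  L: Z = jωL = j·290.9·0.00778 = 0 + j2.263 Ω
  C: Z = 1/(jωC) = -j/(ω·C) = 0 - j7.314e+04 Ω
Step 3 — Series combination: Z_total = R + L + C = 1710 - j7.314e+04 Ω = 7.316e+04∠-88.7° Ω.
Step 4 — Source phasor: V = 246∠-14.9° V = 237.7 - j63.25 V.
Step 5 — Ohm's law: I = V / Z_total = (237.7 - j63.25) / (1710 - j7.314e+04) = 0.0009404 + j0.003229 A.
Step 6 — Convert to polar: |I| = 0.003363 A, ∠I = 73.8°.

I = 0.003363∠73.8° A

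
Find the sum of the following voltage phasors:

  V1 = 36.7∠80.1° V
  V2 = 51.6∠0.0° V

Step 1 — Convert each phasor to rectangular form:
  V1 = 36.7·(cos(80.1°) + j·sin(80.1°)) = 6.31 + j36.15 V
  V2 = 51.6·(cos(0.0°) + j·sin(0.0°)) = 51.6 V
Step 2 — Sum components: V_total = 57.91 + j36.15 V.
Step 3 — Convert to polar: |V_total| = 68.27 V, ∠V_total = 32.0°.

V_total = 68.27∠32.0° V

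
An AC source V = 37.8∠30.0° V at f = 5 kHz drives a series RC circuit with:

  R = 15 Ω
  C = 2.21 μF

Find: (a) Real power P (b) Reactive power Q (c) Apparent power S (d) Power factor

Step 1 — Angular frequency: ω = 2π·f = 2π·5000 = 3.142e+04 rad/s.
Step 2 — Component impedances:
  R: Z = R = 15 Ω
  C: Z = 1/(jωC) = -j/(ω·C) = 0 - j14.4 Ω
Step 3 — Series combination: Z_total = R + C = 15 - j14.4 Ω = 20.8∠-43.8° Ω.
Step 4 — Source phasor: V = 37.8∠30.0° V = 32.74 + j18.9 V.
Step 5 — Current: I = V / Z = 0.506 + j1.746 A = 1.818∠73.8° A.
Step 6 — Complex power: S = V·I* = 49.56 - j47.59 VA.
Step 7 — Real power: P = Re(S) = 49.56 W.
Step 8 — Reactive power: Q = Im(S) = -47.59 VAR.
Step 9 — Apparent power: |S| = 68.71 VA.
Step 10 — Power factor: PF = P/|S| = 0.7213 (leading).

(a) P = 49.56 W  (b) Q = -47.59 VAR  (c) S = 68.71 VA  (d) PF = 0.7213 (leading)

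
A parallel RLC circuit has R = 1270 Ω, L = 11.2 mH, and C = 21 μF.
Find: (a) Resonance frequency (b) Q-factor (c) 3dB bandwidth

Step 1 — Resonance: ω₀ = 1/√(LC) = 1/√(0.0112·2.1e-05) = 2062 rad/s.
Step 2 — f₀ = ω₀/(2π) = 328.2 Hz.
Step 3 — Parallel Q: Q = R/(ω₀L) = 1270/(2062·0.0112) = 54.99.
Step 4 — Bandwidth: Δω = ω₀/Q = 37.5 rad/s; BW = Δω/(2π) = 5.968 Hz.

(a) f₀ = 328.2 Hz  (b) Q = 54.99  (c) BW = 5.968 Hz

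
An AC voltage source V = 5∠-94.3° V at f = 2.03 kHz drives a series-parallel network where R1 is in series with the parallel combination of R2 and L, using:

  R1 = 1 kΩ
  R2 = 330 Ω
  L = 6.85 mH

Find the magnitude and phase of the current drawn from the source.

Step 1 — Angular frequency: ω = 2π·f = 2π·2030 = 1.275e+04 rad/s.
Step 2 — Component impedances:
  R1: Z = R = 1000 Ω
  R2: Z = R = 330 Ω
  L: Z = jωL = j·1.275e+04·0.00685 = 0 + j87.37 Ω
Step 3 — Parallel branch: R2 || L = 1/(1/R2 + 1/L) = 21.62 + j81.65 Ω.
Step 4 — Series with R1: Z_total = R1 + (R2 || L) = 1022 + j81.65 Ω = 1025∠4.6° Ω.
Step 5 — Source phasor: V = 5∠-94.3° V = -0.3749 - j4.986 V.
Step 6 — Ohm's law: I = V / Z_total = (-0.3749 - j4.986) / (1022 + j81.65) = -0.0007522 - j0.00482 A.
Step 7 — Convert to polar: |I| = 0.004879 A, ∠I = -98.9°.

I = 0.004879∠-98.9° A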